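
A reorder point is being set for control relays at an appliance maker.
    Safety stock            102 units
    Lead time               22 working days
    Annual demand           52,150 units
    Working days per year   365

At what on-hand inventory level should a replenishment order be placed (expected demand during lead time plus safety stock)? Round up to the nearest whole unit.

3,246 units

Daily demand d = 52,150 / 365 = 142.877 units/day
Demand during lead time = 142.877 × 22 = 3,143.29
Reorder point = 3,143.29 + 102 = 3,245.29 → round up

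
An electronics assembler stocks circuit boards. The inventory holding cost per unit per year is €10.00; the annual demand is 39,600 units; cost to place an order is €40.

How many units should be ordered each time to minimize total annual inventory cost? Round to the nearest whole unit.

Q* = √(2·D·S / H) = √(2·39,600·40 / 10) = √316,800.0 ≈ 562.85

563 units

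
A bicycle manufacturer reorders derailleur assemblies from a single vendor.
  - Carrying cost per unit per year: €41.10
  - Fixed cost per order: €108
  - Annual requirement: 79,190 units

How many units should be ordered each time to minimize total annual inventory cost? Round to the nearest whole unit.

EOQ = √(2DS/H) = √(2 × 79,190 × 108 / 41.1)
    = √(416,181.02) ≈ 645.12

645 units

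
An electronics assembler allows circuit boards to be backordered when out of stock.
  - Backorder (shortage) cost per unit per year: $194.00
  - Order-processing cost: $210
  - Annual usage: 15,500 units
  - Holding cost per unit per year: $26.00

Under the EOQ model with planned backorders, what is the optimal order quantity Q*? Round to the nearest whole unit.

Q* = √(2DS/H) · √((H + b)/b)
   = √(2 × 15,500 × 210 / 26) · √((26 + 194) / 194)
   = 500.384 × 1.0649 ≈ 532.86

533 units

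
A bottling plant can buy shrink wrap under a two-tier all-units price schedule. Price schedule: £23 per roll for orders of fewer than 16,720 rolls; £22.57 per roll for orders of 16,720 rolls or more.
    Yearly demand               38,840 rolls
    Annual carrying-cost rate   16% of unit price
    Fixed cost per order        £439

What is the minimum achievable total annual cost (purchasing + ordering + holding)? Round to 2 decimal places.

H₁ = 16%×£23 = £3.6800;  H₂ = 16%×£22.57 = £3.6112
EOQ₁ = √(2×38,840×439/3.6800) = 3,044.13  (< 16,720, feasible at tier 1)
EOQ₂ = √(2×38,840×439/3.6112) = 3,072.99  (< 16,720 → use Q = 16,720 at tier-2 price)
TC(tier 1 (EOQ₁), Q≈3,044.1) = £904,522.39
TC(tier 2, Q≈16,720.0) = £907,828.21
Minimum at tier 1 (EOQ₁): £904,522.39

£904,522.39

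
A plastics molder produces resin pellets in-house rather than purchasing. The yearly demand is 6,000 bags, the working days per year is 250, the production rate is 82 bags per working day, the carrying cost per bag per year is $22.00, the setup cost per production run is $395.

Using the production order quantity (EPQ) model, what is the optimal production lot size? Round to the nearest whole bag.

552 bags

Daily demand d = 6,000/250 = 24.000; p = 82; 1 − d/p = 0.70732
EPQ = √(2DS / (H(1 − d/p)))
    = √(2 × 6,000 × 395 / (22 × 0.70732)) ≈ 551.91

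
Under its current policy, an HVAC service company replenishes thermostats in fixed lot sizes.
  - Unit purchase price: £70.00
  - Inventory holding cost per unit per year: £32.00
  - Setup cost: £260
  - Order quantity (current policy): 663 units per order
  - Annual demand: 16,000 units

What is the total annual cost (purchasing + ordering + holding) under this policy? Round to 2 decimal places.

Ordering: D/Q × S = 16,000/663 × £260 = £6,274.51
Holding:  Q/2 × H = 663/2 × £32 = £10,608.00
Purchase cost = D·C = 16,000 × 70 = £1,120,000.00
Total = £6,274.51 + £10,608.00 + £1,120,000.00 = £1,136,882.51

£1,136,882.51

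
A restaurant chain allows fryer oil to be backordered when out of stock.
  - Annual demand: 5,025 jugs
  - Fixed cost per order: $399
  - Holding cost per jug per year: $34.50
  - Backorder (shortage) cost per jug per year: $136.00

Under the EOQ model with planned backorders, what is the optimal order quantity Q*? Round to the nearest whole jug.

382 jugs

Basic EOQ = √(2·5,025·399/34.5) = 340.926
Backorder adjustment √((H+b)/b) = √((34.5+136)/136) = 1.1197
Q* = 340.926 × 1.1197 ≈ 381.73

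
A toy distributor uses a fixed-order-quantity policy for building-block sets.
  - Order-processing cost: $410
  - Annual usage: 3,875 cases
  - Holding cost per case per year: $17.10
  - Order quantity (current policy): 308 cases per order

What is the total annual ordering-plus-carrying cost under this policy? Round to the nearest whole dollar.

$7,792

Ordering: D/Q × S = 3,875/308 × $410 = $5,158.28
Holding:  Q/2 × H = 308/2 × $17.1 = $2,633.40
Total = $5,158.28 + $2,633.40 = $7,791.68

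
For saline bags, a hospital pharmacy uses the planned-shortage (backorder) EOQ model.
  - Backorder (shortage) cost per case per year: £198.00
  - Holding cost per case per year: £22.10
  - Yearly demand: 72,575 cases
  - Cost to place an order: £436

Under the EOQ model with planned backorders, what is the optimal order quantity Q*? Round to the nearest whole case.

1,784 cases

Q* = √(2DS/H) · √((H + b)/b)
   = √(2 × 72,575 × 436 / 22.1) · √((22.1 + 198) / 198)
   = 1,692.215 × 1.0543 ≈ 1,784.16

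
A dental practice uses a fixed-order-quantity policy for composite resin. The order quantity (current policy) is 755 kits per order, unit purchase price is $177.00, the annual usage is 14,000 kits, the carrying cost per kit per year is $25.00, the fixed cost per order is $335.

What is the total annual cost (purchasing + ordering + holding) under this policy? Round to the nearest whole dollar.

$2,493,649

Annual ordering cost = (D/Q)·S = (14,000/755) × 335 = $6,211.92
Annual holding cost  = (Q/2)·H = (755/2) × 25 = $9,437.50
Purchase cost = D·C = 14,000 × 177 = $2,478,000.00
Total = $6,211.92 + $9,437.50 + $2,478,000.00 = $2,493,649.42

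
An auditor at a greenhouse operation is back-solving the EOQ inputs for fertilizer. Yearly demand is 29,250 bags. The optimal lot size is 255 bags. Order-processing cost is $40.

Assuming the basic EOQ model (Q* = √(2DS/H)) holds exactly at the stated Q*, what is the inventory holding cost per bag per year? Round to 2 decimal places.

Since Q* = (2DS/H)^½, squaring gives Q*²·H = 2DS.
H = 2DS / Q² = 2 × 29,250 × 40 / 255² = 35.9862

$35.99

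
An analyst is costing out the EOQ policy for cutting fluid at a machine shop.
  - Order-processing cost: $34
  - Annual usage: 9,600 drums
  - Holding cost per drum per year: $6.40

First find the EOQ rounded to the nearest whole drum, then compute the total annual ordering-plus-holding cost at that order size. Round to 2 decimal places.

Q* = √(2·D·S / H) = √(2·9,600·34 / 6.4) = √102,000.0 ≈ 319.37 → Q = 319 drums
Orders/yr = 9,600/319 = 30.094; ordering cost = 30.094 × $34 = $1,023.20
Average inventory = 319/2 = 159.5; holding cost = 159.5 × $6.4 = $1,020.80
Total = $1,023.20 + $1,020.80 = $2,044.00

$2,044.00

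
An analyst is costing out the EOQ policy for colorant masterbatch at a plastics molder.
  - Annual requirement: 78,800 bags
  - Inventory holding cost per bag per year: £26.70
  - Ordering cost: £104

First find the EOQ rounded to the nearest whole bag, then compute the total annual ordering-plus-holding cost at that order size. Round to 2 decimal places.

£20,919.46

2DS/H = 2·78,800·104/26.7 = 613,872.66
EOQ = √613,872.66 ≈ 783.50 → Q = 784 bags
Annual ordering cost = (D/Q)·S = (78,800/784) × 104 = £10,453.06
Annual holding cost  = (Q/2)·H = (784/2) × 26.7 = £10,466.40
Total = £10,453.06 + £10,466.40 = £20,919.46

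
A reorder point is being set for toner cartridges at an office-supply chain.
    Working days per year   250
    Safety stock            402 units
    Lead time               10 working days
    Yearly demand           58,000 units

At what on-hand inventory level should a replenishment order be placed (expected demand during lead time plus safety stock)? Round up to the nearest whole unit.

2,722 units

Daily demand d = 58,000 / 250 = 232.000 units/day
Demand during lead time = 232.000 × 10 = 2,320.00
Reorder point = 2,320.00 + 402 = 2,722.00 → round up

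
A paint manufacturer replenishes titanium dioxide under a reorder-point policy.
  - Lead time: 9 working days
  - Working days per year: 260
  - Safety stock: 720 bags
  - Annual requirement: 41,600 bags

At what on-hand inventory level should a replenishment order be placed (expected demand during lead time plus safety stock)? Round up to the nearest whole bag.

Daily demand d = 41,600 / 260 = 160.000 bags/day
Demand during lead time = 160.000 × 9 = 1,440.00
Reorder point = 1,440.00 + 720 = 2,160.00 → round up

2,160 bags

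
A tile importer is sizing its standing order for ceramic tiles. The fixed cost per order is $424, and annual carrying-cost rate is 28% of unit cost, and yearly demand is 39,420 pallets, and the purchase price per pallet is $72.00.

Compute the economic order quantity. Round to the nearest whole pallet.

1,288 pallets

H = i·C = 0.28 × $72 = $20.1600 per pallet-year
Q* = √(2·D·S / H) = √(2·39,420·424 / 20.16) = √1,658,142.9 ≈ 1,287.69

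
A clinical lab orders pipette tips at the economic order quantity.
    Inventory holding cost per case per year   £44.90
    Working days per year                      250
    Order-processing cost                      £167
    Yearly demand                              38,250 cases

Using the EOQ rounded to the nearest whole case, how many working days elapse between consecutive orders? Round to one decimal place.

Q* = √(2·D·S / H) = √(2·38,250·167 / 44.9) = √284,532.3 ≈ 533.42 → Q = 533 cases
Days between orders = 250 / (D/Q) = 250 / 71.764 ≈ 3.484

3.5 days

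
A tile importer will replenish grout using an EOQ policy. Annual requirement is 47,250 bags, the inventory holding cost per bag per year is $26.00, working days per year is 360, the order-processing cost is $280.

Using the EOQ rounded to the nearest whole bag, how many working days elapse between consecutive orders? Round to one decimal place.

Q* = √(2·D·S / H) = √(2·47,250·280 / 26) = √1,017,692.3 ≈ 1,008.81 → Q = 1,009 bags
Days between orders = 360 / (D/Q) = 360 / 46.829 ≈ 7.688

7.7 days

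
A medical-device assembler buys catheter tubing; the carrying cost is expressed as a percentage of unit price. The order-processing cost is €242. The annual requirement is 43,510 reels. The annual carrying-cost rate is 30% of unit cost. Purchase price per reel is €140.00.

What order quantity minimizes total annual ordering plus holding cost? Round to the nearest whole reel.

H = i·C = 0.3 × €140 = €42.0000 per reel-year
2DS/H = 2·43,510·242/42 = 501,400.95
EOQ = √501,400.95 ≈ 708.10

708 reels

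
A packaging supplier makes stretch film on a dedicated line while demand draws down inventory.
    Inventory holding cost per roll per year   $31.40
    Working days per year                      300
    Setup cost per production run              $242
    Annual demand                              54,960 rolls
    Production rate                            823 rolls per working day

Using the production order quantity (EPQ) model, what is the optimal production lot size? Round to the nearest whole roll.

d = 54,960/300 = 183.2000 rolls/day;  effective holding cost H(1 − d/p) = 31.4·(1 − 183.2000/823) = 24.41035
Q* = √(2DS / H_eff) = √(2·54,960·242 / 24.41035) ≈ 1,043.90

1,044 rolls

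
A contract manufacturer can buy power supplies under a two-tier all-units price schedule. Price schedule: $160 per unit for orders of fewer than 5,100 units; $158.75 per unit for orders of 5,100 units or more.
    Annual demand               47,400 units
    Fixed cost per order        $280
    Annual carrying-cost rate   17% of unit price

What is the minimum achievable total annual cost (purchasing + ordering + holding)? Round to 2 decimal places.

H₁ = 17%×$160 = $27.2000;  H₂ = 17%×$158.75 = $26.9875
EOQ₁ = √(2×47,400×280/27.2000) = 987.87  (< 5,100, feasible at tier 1)
EOQ₂ = √(2×47,400×280/26.9875) = 991.75  (< 5,100 → use Q = 5,100 at tier-2 price)
TC(tier 1 (EOQ₁), Q≈987.9) = $7,610,870.00
TC(tier 2, Q≈5,100.0) = $7,596,170.48
Minimum at tier 2: $7,596,170.48

$7,596,170.48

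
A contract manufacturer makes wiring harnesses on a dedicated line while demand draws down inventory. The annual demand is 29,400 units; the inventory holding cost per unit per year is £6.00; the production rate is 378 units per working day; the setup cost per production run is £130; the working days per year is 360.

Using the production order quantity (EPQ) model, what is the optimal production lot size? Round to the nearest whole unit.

d = 29,400/360 = 81.6667 units/day;  effective holding cost H(1 − d/p) = 6·(1 − 81.6667/378) = 4.70370
Q* = √(2DS / H_eff) = √(2·29,400·130 / 4.70370) ≈ 1,274.80

1,275 units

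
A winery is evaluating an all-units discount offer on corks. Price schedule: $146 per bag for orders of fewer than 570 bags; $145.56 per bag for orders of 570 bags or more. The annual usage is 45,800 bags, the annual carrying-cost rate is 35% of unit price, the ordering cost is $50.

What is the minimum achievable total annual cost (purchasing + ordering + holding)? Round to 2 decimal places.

H₁ = 35%×$146 = $51.1000;  H₂ = 35%×$145.56 = $50.9460
EOQ₁ = √(2×45,800×50/51.1000) = 299.38  (< 570, feasible at tier 1)
EOQ₂ = √(2×45,800×50/50.9460) = 299.83  (< 570 → use Q = 570 at tier-2 price)
TC(tier 1 (EOQ₁), Q≈299.4) = $6,702,098.30
TC(tier 2, Q≈570.0) = $6,685,185.15
Minimum at tier 2: $6,685,185.15

$6,685,185.15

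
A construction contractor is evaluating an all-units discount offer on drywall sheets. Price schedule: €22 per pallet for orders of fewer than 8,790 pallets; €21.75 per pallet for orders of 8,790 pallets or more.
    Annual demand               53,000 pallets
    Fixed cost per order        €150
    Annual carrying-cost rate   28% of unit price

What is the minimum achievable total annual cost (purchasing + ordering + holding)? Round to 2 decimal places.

H₁ = 28%×€22 = €6.1600;  H₂ = 28%×€21.75 = €6.0900
EOQ₁ = √(2×53,000×150/6.1600) = 1,606.60  (< 8,790, feasible at tier 1)
EOQ₂ = √(2×53,000×150/6.0900) = 1,615.81  (< 8,790 → use Q = 8,790 at tier-2 price)
TC(tier 1 (EOQ₁), Q≈1,606.6) = €1,175,896.67
TC(tier 2, Q≈8,790.0) = €1,180,419.99
Minimum at tier 1 (EOQ₁): €1,175,896.67

€1,175,896.67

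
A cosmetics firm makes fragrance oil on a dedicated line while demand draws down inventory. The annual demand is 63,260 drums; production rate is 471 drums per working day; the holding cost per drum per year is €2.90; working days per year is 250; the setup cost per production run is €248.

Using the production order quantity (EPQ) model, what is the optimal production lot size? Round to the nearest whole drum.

4,835 drums

d = 63,260/250 = 253.0400 drums/day;  effective holding cost H(1 − d/p) = 2.9·(1 − 253.0400/471) = 1.34200
Q* = √(2DS / H_eff) = √(2·63,260·248 / 1.34200) ≈ 4,835.36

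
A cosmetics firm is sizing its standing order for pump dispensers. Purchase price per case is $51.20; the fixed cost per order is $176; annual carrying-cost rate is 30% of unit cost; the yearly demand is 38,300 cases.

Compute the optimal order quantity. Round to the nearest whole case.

Carrying cost H = $51.2 × 30% = $15.3600/case/yr
EOQ = √(2DS/H) = √(2 × 38,300 × 176 / 15.36)
    = √(877,708.33) ≈ 936.86

937 cases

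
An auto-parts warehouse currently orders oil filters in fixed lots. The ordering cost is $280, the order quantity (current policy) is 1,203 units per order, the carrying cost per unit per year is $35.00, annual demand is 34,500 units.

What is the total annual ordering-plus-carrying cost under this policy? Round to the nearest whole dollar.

$29,082

Ordering: D/Q × S = 34,500/1,203 × $280 = $8,029.93
Holding:  Q/2 × H = 1,203/2 × $35 = $21,052.50
Total = $8,029.93 + $21,052.50 = $29,082.43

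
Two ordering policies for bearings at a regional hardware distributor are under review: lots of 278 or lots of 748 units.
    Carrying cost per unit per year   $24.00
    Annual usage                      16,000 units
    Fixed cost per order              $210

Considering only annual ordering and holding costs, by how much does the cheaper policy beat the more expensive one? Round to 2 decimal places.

For each Q, cost = (D/Q)·S + (Q/2)·H.
TC(278) = (16,000/278)×210 + (278/2)×24 = $15,422.33
TC(748) = (16,000/748)×210 + (748/2)×24 = $13,467.98
Lots of 748 are cheaper by $1,954.35.

$1,954.35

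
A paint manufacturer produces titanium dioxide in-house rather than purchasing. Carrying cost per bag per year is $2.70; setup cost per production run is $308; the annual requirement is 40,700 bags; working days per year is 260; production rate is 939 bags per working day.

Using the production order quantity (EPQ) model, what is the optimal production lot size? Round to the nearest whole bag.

3,338 bags

Daily demand d = 40,700/260 = 156.538; p = 939; 1 − d/p = 0.83329
EPQ = √(2DS / (H(1 − d/p)))
    = √(2 × 40,700 × 308 / (2.7 × 0.83329)) ≈ 3,338.16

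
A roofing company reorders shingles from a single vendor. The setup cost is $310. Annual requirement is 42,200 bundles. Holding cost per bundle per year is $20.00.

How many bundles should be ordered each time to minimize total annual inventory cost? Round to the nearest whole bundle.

EOQ = √(2DS/H) = √(2 × 42,200 × 310 / 20)
    = √(1,308,200.00) ≈ 1,143.77

1,144 bundles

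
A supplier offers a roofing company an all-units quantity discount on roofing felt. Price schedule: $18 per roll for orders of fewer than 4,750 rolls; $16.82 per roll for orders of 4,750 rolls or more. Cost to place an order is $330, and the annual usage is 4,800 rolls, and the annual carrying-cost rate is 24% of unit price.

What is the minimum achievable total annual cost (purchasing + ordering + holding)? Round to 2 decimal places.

$90,099.43

H₁ = 24%×$18 = $4.3200;  H₂ = 24%×$16.82 = $4.0368
EOQ₁ = √(2×4,800×330/4.3200) = 856.35  (< 4,750, feasible at tier 1)
EOQ₂ = √(2×4,800×330/4.0368) = 885.88  (< 4,750 → use Q = 4,750 at tier-2 price)
TC(tier 1 (EOQ₁), Q≈856.3) = $90,099.43
TC(tier 2, Q≈4,750.0) = $90,656.87
Minimum at tier 1 (EOQ₁): $90,099.43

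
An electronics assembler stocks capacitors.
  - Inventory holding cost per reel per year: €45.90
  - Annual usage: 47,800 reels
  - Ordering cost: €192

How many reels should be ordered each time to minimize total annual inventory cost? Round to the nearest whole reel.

Optimal lot size Q* = (2 × 47,800 × €192 / €45.9)^½ ≈ 632.37

632 reels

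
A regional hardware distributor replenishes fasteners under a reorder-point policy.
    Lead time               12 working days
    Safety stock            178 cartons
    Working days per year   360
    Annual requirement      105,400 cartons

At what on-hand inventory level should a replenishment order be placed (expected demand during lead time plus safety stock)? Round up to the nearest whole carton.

3,692 cartons

Daily demand d = 105,400 / 360 = 292.778 cartons/day
Demand during lead time = 292.778 × 12 = 3,513.33
Reorder point = 3,513.33 + 178 = 3,691.33 → round up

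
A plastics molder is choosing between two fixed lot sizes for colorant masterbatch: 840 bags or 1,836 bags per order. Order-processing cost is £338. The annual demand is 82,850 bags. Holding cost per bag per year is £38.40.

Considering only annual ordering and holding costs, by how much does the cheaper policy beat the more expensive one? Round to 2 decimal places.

TC(Q) = (D/Q)S + (Q/2)H
TC(840) = (82,850/840)×338 + (840/2)×38.4 = £49,465.26
TC(1,836) = (82,850/1,836)×338 + (1,836/2)×38.4 = £50,503.54
Lots of 840 are cheaper by £1,038.28.

£1,038.28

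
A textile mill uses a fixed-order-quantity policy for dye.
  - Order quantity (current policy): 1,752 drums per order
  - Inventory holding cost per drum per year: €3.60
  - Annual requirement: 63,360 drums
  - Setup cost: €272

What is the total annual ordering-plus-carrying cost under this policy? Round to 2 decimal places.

Orders/yr = 63,360/1,752 = 36.164; ordering cost = 36.164 × €272 = €9,836.71
Average inventory = 1,752/2 = 876; holding cost = 876 × €3.6 = €3,153.60
Total = €9,836.71 + €3,153.60 = €12,990.31

€12,990.31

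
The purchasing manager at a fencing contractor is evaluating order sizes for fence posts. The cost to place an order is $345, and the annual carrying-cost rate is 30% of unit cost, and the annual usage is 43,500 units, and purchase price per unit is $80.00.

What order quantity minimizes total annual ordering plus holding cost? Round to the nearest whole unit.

H = i·C = 0.3 × $80 = $24.0000 per unit-year
2DS/H = 2·43,500·345/24 = 1,250,625.00
EOQ = √1,250,625.00 ≈ 1,118.31

1,118 units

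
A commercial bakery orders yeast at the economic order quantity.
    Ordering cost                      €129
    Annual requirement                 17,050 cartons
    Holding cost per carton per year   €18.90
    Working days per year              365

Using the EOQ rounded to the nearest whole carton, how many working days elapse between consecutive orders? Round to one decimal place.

10.3 days

2DS/H = 2·17,050·129/18.9 = 232,746.03
EOQ = √232,746.03 ≈ 482.44 → Q = 482 cartons
Cycle time = (working days × Q)/D = (365 × 482) / 17,050 = 10.318 days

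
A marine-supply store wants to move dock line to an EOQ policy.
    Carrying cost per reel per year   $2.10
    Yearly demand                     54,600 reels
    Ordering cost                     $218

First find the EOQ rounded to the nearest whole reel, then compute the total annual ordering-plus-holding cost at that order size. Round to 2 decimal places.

EOQ = √(2DS/H) = √(2 × 54,600 × 218 / 2.1)
    = √(11,336,000.00) ≈ 3,366.90 → Q = 3,367 reels
Orders/yr = 54,600/3,367 = 16.216; ordering cost = 16.216 × $218 = $3,535.14
Average inventory = 3,367/2 = 1683.5; holding cost = 1683.5 × $2.1 = $3,535.35
Total = $3,535.14 + $3,535.35 = $7,070.49

$7,070.49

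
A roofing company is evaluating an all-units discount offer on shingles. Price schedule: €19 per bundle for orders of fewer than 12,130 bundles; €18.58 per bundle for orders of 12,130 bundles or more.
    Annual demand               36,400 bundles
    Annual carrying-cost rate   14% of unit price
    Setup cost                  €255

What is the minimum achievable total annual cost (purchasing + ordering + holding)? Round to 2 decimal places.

€692,853.49

H₁ = 14%×€19 = €2.6600;  H₂ = 14%×€18.58 = €2.6012
EOQ₁ = √(2×36,400×255/2.6600) = 2,641.77  (< 12,130, feasible at tier 1)
EOQ₂ = √(2×36,400×255/2.6012) = 2,671.46  (< 12,130 → use Q = 12,130 at tier-2 price)
TC(tier 1 (EOQ₁), Q≈2,641.8) = €698,627.11
TC(tier 2, Q≈12,130.0) = €692,853.49
Minimum at tier 2: €692,853.49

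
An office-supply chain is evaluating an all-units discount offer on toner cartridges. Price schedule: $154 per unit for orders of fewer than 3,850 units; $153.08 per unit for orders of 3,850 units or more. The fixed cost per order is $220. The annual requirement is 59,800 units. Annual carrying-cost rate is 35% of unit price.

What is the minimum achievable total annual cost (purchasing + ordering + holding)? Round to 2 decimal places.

$9,246,859.22

H₁ = 35%×$154 = $53.9000;  H₂ = 35%×$153.08 = $53.5780
EOQ₁ = √(2×59,800×220/53.9000) = 698.69  (< 3,850, feasible at tier 1)
EOQ₂ = √(2×59,800×220/53.5780) = 700.78  (< 3,850 → use Q = 3,850 at tier-2 price)
TC(tier 1 (EOQ₁), Q≈698.7) = $9,246,859.22
TC(tier 2, Q≈3,850.0) = $9,260,738.79
Minimum at tier 1 (EOQ₁): $9,246,859.22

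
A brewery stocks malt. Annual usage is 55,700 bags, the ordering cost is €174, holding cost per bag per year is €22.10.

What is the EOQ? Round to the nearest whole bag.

Optimal lot size Q* = (2 × 55,700 × €174 / €22.1)^½ ≈ 936.53

937 bags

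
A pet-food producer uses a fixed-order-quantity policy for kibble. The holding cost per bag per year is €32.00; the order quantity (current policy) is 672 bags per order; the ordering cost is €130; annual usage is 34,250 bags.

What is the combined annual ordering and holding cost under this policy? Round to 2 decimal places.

Orders/yr = 34,250/672 = 50.967; ordering cost = 50.967 × €130 = €6,625.74
Average inventory = 672/2 = 336; holding cost = 336 × €32 = €10,752.00
Total = €6,625.74 + €10,752.00 = €17,377.74

€17,377.74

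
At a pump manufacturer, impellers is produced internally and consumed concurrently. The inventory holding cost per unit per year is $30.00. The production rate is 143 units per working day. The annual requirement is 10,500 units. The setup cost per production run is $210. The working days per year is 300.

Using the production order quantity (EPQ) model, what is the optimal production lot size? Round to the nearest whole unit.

441 units

d = 10,500/300 = 35.0000 units/day;  effective holding cost H(1 − d/p) = 30·(1 − 35.0000/143) = 22.65734
Q* = √(2DS / H_eff) = √(2·10,500·210 / 22.65734) ≈ 441.18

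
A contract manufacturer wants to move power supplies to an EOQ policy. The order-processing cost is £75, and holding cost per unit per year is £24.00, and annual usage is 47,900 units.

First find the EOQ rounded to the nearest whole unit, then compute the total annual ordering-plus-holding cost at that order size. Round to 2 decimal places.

EOQ = √(2DS/H) = √(2 × 47,900 × 75 / 24)
    = √(299,375.00) ≈ 547.15 → Q = 547 units
Annual ordering cost = (D/Q)·S = (47,900/547) × 75 = £6,567.64
Annual holding cost  = (Q/2)·H = (547/2) × 24 = £6,564.00
Total = £6,567.64 + £6,564.00 = £13,131.64

£13,131.64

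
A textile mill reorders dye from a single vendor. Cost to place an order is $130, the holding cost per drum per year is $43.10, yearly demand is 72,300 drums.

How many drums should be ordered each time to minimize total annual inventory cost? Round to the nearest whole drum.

660 drums

2DS/H = 2·72,300·130/43.1 = 436,148.49
EOQ = √436,148.49 ≈ 660.42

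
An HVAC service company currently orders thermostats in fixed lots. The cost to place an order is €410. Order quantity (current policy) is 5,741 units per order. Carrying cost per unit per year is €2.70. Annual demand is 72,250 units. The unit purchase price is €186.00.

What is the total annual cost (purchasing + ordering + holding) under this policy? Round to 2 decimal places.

€13,451,410.17

Ordering: D/Q × S = 72,250/5,741 × €410 = €5,159.82
Holding:  Q/2 × H = 5,741/2 × €2.7 = €7,750.35
Purchase cost = D·C = 72,250 × 186 = €13,438,500.00
Total = €5,159.82 + €7,750.35 + €13,438,500.00 = €13,451,410.17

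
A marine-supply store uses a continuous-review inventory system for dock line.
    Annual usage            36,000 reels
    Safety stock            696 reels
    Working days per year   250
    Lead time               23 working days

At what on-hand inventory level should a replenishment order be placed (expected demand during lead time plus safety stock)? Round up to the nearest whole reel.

4,008 reels

Daily demand d = 36,000 / 250 = 144.000 reels/day
Demand during lead time = 144.000 × 23 = 3,312.00
Reorder point = 3,312.00 + 696 = 4,008.00 → round up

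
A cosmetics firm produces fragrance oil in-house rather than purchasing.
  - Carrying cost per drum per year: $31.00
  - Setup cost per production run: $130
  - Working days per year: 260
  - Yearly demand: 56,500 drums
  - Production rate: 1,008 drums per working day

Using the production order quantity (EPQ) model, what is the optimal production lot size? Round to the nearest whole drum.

777 drums

d = 56,500/260 = 217.3077 drums/day;  effective holding cost H(1 − d/p) = 31·(1 − 217.3077/1008) = 24.31693
Q* = √(2DS / H_eff) = √(2·56,500·130 / 24.31693) ≈ 777.24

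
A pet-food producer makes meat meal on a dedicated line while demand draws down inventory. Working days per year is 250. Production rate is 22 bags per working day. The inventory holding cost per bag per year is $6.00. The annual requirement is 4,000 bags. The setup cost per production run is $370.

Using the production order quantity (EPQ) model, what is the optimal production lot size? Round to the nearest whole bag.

1,345 bags

d = 4,000/250 = 16.0000 bags/day;  effective holding cost H(1 − d/p) = 6·(1 − 16.0000/22) = 1.63636
Q* = √(2DS / H_eff) = √(2·4,000·370 / 1.63636) ≈ 1,344.95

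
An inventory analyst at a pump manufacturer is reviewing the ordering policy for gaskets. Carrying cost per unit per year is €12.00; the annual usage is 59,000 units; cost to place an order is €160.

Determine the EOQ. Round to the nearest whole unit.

1,254 units

2DS/H = 2·59,000·160/12 = 1,573,333.33
EOQ = √1,573,333.33 ≈ 1,254.33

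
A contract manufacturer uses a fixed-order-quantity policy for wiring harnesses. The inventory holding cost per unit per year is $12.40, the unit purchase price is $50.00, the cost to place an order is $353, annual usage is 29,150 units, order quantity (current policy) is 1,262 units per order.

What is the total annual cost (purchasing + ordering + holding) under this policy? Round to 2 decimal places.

Annual ordering cost = (D/Q)·S = (29,150/1,262) × 353 = $8,153.68
Annual holding cost  = (Q/2)·H = (1,262/2) × 12.4 = $7,824.40
Purchase cost = D·C = 29,150 × 50 = $1,457,500.00
Total = $8,153.68 + $7,824.40 + $1,457,500.00 = $1,473,478.08

$1,473,478.08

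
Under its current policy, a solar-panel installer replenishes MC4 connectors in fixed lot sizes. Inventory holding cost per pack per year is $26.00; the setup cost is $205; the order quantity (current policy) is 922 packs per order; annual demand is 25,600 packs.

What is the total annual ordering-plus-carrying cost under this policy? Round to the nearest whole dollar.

Orders/yr = 25,600/922 = 27.766; ordering cost = 27.766 × $205 = $5,691.97
Average inventory = 922/2 = 461; holding cost = 461 × $26 = $11,986.00
Total = $5,691.97 + $11,986.00 = $17,677.97

$17,678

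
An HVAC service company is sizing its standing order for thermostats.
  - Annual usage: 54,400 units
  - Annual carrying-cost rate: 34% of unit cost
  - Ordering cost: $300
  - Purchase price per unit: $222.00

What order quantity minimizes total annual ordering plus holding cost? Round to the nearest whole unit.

658 units

Carrying cost H = $222 × 34% = $75.4800/unit/yr
Q* = √(2·D·S / H) = √(2·54,400·300 / 75.48) = √432,432.4 ≈ 657.60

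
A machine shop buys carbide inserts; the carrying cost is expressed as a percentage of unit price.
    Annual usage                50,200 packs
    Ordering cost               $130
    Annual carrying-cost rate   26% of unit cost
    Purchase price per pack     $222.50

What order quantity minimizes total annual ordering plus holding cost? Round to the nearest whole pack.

475 packs

Carrying cost H = $222.5 × 26% = $57.8500/pack/yr
Q* = √(2·D·S / H) = √(2·50,200·130 / 57.85) = √225,618.0 ≈ 474.99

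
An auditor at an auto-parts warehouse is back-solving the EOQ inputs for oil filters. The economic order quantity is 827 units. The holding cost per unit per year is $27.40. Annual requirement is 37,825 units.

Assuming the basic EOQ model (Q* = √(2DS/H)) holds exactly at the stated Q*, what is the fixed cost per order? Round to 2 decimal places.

EOQ relation: Q² = 2DS/H, so rearrange for the unknown.
S = Q²H / (2D) = 827² × 27.4 / (2 × 37,825) = 247.7152

$247.72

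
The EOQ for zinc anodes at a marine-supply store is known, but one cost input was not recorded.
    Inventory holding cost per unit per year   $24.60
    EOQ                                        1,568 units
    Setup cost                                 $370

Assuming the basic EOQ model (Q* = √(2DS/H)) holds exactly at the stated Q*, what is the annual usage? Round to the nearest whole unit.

EOQ relation: Q² = 2DS/H, so rearrange for the unknown.
D = Q²H / (2S) = 1,568² × 24.6 / (2 × 370) = 81,732.64

81,733 units per year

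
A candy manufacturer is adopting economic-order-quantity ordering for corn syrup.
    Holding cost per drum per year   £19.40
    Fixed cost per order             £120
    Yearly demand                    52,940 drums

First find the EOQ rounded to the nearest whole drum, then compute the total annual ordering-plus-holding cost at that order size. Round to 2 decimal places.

2DS/H = 2·52,940·120/19.4 = 654,927.84
EOQ = √654,927.84 ≈ 809.28 → Q = 809 drums
Orders/yr = 52,940/809 = 65.439; ordering cost = 65.439 × £120 = £7,852.66
Average inventory = 809/2 = 404.5; holding cost = 404.5 × £19.4 = £7,847.30
Total = £7,852.66 + £7,847.30 = £15,699.96

£15,699.96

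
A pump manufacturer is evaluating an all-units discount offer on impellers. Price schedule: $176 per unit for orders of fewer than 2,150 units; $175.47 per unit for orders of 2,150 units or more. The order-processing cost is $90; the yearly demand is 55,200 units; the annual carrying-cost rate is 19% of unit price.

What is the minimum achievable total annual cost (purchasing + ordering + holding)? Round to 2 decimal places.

$9,724,094.45

H₁ = 19%×$176 = $33.4400;  H₂ = 19%×$175.47 = $33.3393
EOQ₁ = √(2×55,200×90/33.4400) = 545.10  (< 2,150, feasible at tier 1)
EOQ₂ = √(2×55,200×90/33.3393) = 545.92  (< 2,150 → use Q = 2,150 at tier-2 price)
TC(tier 1 (EOQ₁), Q≈545.1) = $9,733,428.00
TC(tier 2, Q≈2,150.0) = $9,724,094.45
Minimum at tier 2: $9,724,094.45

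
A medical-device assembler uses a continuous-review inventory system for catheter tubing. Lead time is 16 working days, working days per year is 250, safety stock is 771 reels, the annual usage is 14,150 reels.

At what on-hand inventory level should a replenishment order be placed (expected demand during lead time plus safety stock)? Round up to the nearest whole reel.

Daily demand d = 14,150 / 250 = 56.600 reels/day
Demand during lead time = 56.600 × 16 = 905.60
Reorder point = 905.60 + 771 = 1,676.60 → round up

1,677 reels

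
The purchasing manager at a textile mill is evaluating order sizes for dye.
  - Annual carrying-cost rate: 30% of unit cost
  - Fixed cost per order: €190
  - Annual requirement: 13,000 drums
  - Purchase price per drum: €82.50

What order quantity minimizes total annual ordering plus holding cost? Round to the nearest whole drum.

447 drums

Carrying cost H = €82.5 × 30% = €24.7500/drum/yr
2DS/H = 2·13,000·190/24.75 = 199,595.96
EOQ = √199,595.96 ≈ 446.76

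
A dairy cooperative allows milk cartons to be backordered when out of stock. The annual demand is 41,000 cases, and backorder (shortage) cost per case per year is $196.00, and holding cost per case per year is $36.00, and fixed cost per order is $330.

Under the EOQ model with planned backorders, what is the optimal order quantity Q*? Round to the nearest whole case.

943 cases

Q* = √(2DS/H) · √((H + b)/b)
   = √(2 × 41,000 × 330 / 36) · √((36 + 196) / 196)
   = 866.987 × 1.0880 ≈ 943.25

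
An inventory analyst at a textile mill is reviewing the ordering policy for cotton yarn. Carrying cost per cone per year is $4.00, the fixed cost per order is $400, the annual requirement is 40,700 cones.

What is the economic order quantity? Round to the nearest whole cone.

2,853 cones

EOQ = √(2DS/H) = √(2 × 40,700 × 400 / 4)
    = √(8,140,000.00) ≈ 2,853.07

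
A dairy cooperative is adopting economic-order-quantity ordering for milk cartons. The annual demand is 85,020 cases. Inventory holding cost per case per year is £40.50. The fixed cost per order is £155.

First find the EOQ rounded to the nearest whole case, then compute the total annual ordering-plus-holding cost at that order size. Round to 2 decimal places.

£32,671.49

2DS/H = 2·85,020·155/40.5 = 650,770.37
EOQ = √650,770.37 ≈ 806.70 → Q = 807 cases
Orders/yr = 85,020/807 = 105.353; ordering cost = 105.353 × £155 = £16,329.74
Average inventory = 807/2 = 403.5; holding cost = 403.5 × £40.5 = £16,341.75
Total = £16,329.74 + £16,341.75 = £32,671.49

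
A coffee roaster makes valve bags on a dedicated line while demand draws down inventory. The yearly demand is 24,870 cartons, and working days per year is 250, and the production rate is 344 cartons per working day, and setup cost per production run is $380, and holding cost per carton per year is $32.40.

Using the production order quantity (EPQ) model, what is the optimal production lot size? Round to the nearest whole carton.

906 cartons

d = 24,870/250 = 99.4800 cartons/day;  effective holding cost H(1 − d/p) = 32.4·(1 − 99.4800/344) = 23.03037
Q* = √(2DS / H_eff) = √(2·24,870·380 / 23.03037) ≈ 905.93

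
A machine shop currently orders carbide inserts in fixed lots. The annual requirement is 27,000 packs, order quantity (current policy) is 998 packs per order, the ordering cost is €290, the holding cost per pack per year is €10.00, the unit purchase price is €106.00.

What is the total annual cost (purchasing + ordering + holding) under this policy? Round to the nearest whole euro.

Orders/yr = 27,000/998 = 27.054; ordering cost = 27.054 × €290 = €7,845.69
Average inventory = 998/2 = 499; holding cost = 499 × €10 = €4,990.00
Purchase cost = D·C = 27,000 × 106 = €2,862,000.00
Total = €7,845.69 + €4,990.00 + €2,862,000.00 = €2,874,835.69

€2,874,836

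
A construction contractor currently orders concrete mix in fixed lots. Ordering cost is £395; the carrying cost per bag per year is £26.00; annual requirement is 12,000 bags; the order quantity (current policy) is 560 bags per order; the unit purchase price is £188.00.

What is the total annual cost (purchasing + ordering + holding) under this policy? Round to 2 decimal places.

£2,271,744.29

Ordering: D/Q × S = 12,000/560 × £395 = £8,464.29
Holding:  Q/2 × H = 560/2 × £26 = £7,280.00
Purchase cost = D·C = 12,000 × 188 = £2,256,000.00
Total = £8,464.29 + £7,280.00 + £2,256,000.00 = £2,271,744.29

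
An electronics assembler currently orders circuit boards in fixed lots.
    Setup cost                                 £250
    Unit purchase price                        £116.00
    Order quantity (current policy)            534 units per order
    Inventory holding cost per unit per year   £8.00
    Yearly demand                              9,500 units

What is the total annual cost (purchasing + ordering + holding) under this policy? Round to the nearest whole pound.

£1,108,584

Orders/yr = 9,500/534 = 17.790; ordering cost = 17.790 × £250 = £4,447.57
Average inventory = 534/2 = 267; holding cost = 267 × £8 = £2,136.00
Purchase cost = D·C = 9,500 × 116 = £1,102,000.00
Total = £4,447.57 + £2,136.00 + £1,102,000.00 = £1,108,583.57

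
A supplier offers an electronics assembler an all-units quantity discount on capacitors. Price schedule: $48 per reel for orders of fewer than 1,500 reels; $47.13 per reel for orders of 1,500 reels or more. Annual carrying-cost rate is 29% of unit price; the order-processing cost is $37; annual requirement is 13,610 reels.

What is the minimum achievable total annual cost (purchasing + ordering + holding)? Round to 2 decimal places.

$652,025.79

H₁ = 29%×$48 = $13.9200;  H₂ = 29%×$47.13 = $13.6677
EOQ₁ = √(2×13,610×37/13.9200) = 268.98  (< 1,500, feasible at tier 1)
EOQ₂ = √(2×13,610×37/13.6677) = 271.45  (< 1,500 → use Q = 1,500 at tier-2 price)
TC(tier 1 (EOQ₁), Q≈269.0) = $657,024.25
TC(tier 2, Q≈1,500.0) = $652,025.79
Minimum at tier 2: $652,025.79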